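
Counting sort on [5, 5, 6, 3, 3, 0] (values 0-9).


Input: [5, 5, 6, 3, 3, 0]
Counts: [1, 0, 0, 2, 0, 2, 1, 0, 0, 0]

Sorted: [0, 3, 3, 5, 5, 6]


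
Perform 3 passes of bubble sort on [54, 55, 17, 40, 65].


Initial: [54, 55, 17, 40, 65]
Pass 1: [54, 17, 40, 55, 65] (2 swaps)
Pass 2: [17, 40, 54, 55, 65] (2 swaps)
Pass 3: [17, 40, 54, 55, 65] (0 swaps)

After 3 passes: [17, 40, 54, 55, 65]


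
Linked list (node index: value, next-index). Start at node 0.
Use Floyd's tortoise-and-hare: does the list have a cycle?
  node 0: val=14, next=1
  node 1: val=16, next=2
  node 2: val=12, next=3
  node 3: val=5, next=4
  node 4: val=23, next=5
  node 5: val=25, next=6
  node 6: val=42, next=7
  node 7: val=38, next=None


Floyd's tortoise (slow, +1) and hare (fast, +2):
  init: slow=0, fast=0
  step 1: slow=1, fast=2
  step 2: slow=2, fast=4
  step 3: slow=3, fast=6
  step 4: fast 6->7->None, no cycle

Cycle: no


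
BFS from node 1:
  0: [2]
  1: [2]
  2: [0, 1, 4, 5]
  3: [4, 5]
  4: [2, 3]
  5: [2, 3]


Visit 1, enqueue [2]
Visit 2, enqueue [0, 4, 5]
Visit 0, enqueue []
Visit 4, enqueue [3]
Visit 5, enqueue []
Visit 3, enqueue []

BFS order: [1, 2, 0, 4, 5, 3]


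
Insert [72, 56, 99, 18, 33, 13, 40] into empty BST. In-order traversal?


Insert 72: root
Insert 56: L from 72
Insert 99: R from 72
Insert 18: L from 72 -> L from 56
Insert 33: L from 72 -> L from 56 -> R from 18
Insert 13: L from 72 -> L from 56 -> L from 18
Insert 40: L from 72 -> L from 56 -> R from 18 -> R from 33

In-order: [13, 18, 33, 40, 56, 72, 99]


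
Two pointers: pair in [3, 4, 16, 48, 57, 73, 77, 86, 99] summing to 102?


lo=0(3)+hi=8(99)=102

Yes: 3+99=102


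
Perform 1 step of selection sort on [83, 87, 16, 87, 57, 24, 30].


Initial: [83, 87, 16, 87, 57, 24, 30]
Step 1: min=16 at 2
  Swap: [16, 87, 83, 87, 57, 24, 30]

After 1 step: [16, 87, 83, 87, 57, 24, 30]


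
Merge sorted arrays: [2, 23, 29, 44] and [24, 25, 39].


Take 2 from A
Take 23 from A
Take 24 from B
Take 25 from B
Take 29 from A
Take 39 from B

Merged: [2, 23, 24, 25, 29, 39, 44]


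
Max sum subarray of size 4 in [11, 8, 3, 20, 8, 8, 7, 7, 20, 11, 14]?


[0:4]: 42
[1:5]: 39
[2:6]: 39
[3:7]: 43
[4:8]: 30
[5:9]: 42
[6:10]: 45
[7:11]: 52

Max: 52 at [7:11]


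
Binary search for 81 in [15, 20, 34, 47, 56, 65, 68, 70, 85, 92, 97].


Step 1: lo=0, hi=10, mid=5, val=65
Step 2: lo=6, hi=10, mid=8, val=85
Step 3: lo=6, hi=7, mid=6, val=68
Step 4: lo=7, hi=7, mid=7, val=70

Not found


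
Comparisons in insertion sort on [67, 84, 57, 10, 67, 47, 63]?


Algorithm: insertion sort
Input: [67, 84, 57, 10, 67, 47, 63]
Sorted: [10, 47, 57, 63, 67, 67, 84]

17


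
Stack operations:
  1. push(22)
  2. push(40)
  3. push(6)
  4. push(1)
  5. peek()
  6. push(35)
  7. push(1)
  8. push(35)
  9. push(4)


push(22) -> [22]
push(40) -> [22, 40]
push(6) -> [22, 40, 6]
push(1) -> [22, 40, 6, 1]
peek()->1
push(35) -> [22, 40, 6, 1, 35]
push(1) -> [22, 40, 6, 1, 35, 1]
push(35) -> [22, 40, 6, 1, 35, 1, 35]
push(4) -> [22, 40, 6, 1, 35, 1, 35, 4]

Final stack: [22, 40, 6, 1, 35, 1, 35, 4]


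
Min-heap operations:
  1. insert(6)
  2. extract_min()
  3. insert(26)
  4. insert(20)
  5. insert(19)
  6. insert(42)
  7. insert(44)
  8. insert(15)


insert(6) -> [6]
extract_min()->6, []
insert(26) -> [26]
insert(20) -> [20, 26]
insert(19) -> [19, 26, 20]
insert(42) -> [19, 26, 20, 42]
insert(44) -> [19, 26, 20, 42, 44]
insert(15) -> [15, 26, 19, 42, 44, 20]

Final heap: [15, 26, 19, 42, 44, 20]


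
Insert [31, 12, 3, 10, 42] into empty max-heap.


Insert 31: [31]
Insert 12: [31, 12]
Insert 3: [31, 12, 3]
Insert 10: [31, 12, 3, 10]
Insert 42: [42, 31, 3, 10, 12]

Final heap: [42, 31, 3, 10, 12]


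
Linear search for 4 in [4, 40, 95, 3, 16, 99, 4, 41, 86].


i=0: 4==4 found!

Found at 0, 1 comps


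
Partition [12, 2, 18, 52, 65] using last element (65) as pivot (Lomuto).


Pivot: 65
  12 <= 65: advance i (no swap)
  2 <= 65: advance i (no swap)
  18 <= 65: advance i (no swap)
  52 <= 65: advance i (no swap)
Place pivot at 4: [12, 2, 18, 52, 65]

Partitioned: [12, 2, 18, 52, 65]


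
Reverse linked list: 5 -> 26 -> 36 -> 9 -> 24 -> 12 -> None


Step 1: curr=5, set curr.next=prev(None) | reversed so far: 5
Step 2: curr=26, set curr.next=prev(5) | reversed so far: 26 -> 5
Step 3: curr=36, set curr.next=prev(26) | reversed so far: 36 -> 26 -> 5
Step 4: curr=9, set curr.next=prev(36) | reversed so far: 9 -> 36 -> 26 -> 5
Step 5: curr=24, set curr.next=prev(9) | reversed so far: 24 -> 9 -> 36 -> 26 -> 5
Step 6: curr=12, set curr.next=prev(24) | reversed so far: 12 -> 24 -> 9 -> 36 -> 26 -> 5

12 -> 24 -> 9 -> 36 -> 26 -> 5 -> None


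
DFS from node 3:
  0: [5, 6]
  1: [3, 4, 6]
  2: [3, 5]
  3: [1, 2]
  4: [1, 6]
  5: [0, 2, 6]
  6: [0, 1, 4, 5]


Visit 3, push [2, 1]
Visit 1, push [6, 4]
Visit 4, push [6]
Visit 6, push [5, 0]
Visit 0, push [5]
Visit 5, push [2]
Visit 2, push []

DFS order: [3, 1, 4, 6, 0, 5, 2]


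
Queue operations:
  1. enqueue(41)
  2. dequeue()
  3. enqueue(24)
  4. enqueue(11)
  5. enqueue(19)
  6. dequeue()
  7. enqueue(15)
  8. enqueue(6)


enqueue(41) -> [41]
dequeue()->41, []
enqueue(24) -> [24]
enqueue(11) -> [24, 11]
enqueue(19) -> [24, 11, 19]
dequeue()->24, [11, 19]
enqueue(15) -> [11, 19, 15]
enqueue(6) -> [11, 19, 15, 6]

Final queue: [11, 19, 15, 6]


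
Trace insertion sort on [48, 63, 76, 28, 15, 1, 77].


Initial: [48, 63, 76, 28, 15, 1, 77]
Insert 63: [48, 63, 76, 28, 15, 1, 77]
Insert 76: [48, 63, 76, 28, 15, 1, 77]
Insert 28: [28, 48, 63, 76, 15, 1, 77]
Insert 15: [15, 28, 48, 63, 76, 1, 77]
Insert 1: [1, 15, 28, 48, 63, 76, 77]
Insert 77: [1, 15, 28, 48, 63, 76, 77]

Sorted: [1, 15, 28, 48, 63, 76, 77]


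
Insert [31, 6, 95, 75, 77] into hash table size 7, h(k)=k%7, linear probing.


Insert 31: h=3 -> slot 3
Insert 6: h=6 -> slot 6
Insert 95: h=4 -> slot 4
Insert 75: h=5 -> slot 5
Insert 77: h=0 -> slot 0

Table: [77, None, None, 31, 95, 75, 6]


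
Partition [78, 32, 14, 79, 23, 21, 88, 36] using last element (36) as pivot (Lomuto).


Pivot: 36
  32 <= 36: swap -> [32, 78, 14, 79, 23, 21, 88, 36]
  14 <= 36: swap -> [32, 14, 78, 79, 23, 21, 88, 36]
  23 <= 36: swap -> [32, 14, 23, 79, 78, 21, 88, 36]
  21 <= 36: swap -> [32, 14, 23, 21, 78, 79, 88, 36]
Place pivot at 4: [32, 14, 23, 21, 36, 79, 88, 78]

Partitioned: [32, 14, 23, 21, 36, 79, 88, 78]


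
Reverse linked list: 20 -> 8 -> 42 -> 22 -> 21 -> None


Step 1: curr=20, set curr.next=prev(None) | reversed so far: 20
Step 2: curr=8, set curr.next=prev(20) | reversed so far: 8 -> 20
Step 3: curr=42, set curr.next=prev(8) | reversed so far: 42 -> 8 -> 20
Step 4: curr=22, set curr.next=prev(42) | reversed so far: 22 -> 42 -> 8 -> 20
Step 5: curr=21, set curr.next=prev(22) | reversed so far: 21 -> 22 -> 42 -> 8 -> 20

21 -> 22 -> 42 -> 8 -> 20 -> None


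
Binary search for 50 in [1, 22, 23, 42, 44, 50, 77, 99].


Step 1: lo=0, hi=7, mid=3, val=42
Step 2: lo=4, hi=7, mid=5, val=50

Found at index 5


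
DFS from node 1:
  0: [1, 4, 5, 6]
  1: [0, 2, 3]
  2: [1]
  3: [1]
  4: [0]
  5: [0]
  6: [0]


Visit 1, push [3, 2, 0]
Visit 0, push [6, 5, 4]
Visit 4, push []
Visit 5, push []
Visit 6, push []
Visit 2, push []
Visit 3, push []

DFS order: [1, 0, 4, 5, 6, 2, 3]


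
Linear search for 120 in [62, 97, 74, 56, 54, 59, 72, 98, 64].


i=0: 62!=120
i=1: 97!=120
i=2: 74!=120
i=3: 56!=120
i=4: 54!=120
i=5: 59!=120
i=6: 72!=120
i=7: 98!=120
i=8: 64!=120

Not found, 9 comps


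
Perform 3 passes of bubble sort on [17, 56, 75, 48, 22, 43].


Initial: [17, 56, 75, 48, 22, 43]
Pass 1: [17, 56, 48, 22, 43, 75] (3 swaps)
Pass 2: [17, 48, 22, 43, 56, 75] (3 swaps)
Pass 3: [17, 22, 43, 48, 56, 75] (2 swaps)

After 3 passes: [17, 22, 43, 48, 56, 75]


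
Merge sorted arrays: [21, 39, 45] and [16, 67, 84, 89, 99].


Take 16 from B
Take 21 from A
Take 39 from A
Take 45 from A

Merged: [16, 21, 39, 45, 67, 84, 89, 99]


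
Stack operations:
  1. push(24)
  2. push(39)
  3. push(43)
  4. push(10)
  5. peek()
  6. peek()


push(24) -> [24]
push(39) -> [24, 39]
push(43) -> [24, 39, 43]
push(10) -> [24, 39, 43, 10]
peek()->10
peek()->10

Final stack: [24, 39, 43, 10]


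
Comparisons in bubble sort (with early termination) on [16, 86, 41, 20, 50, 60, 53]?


Algorithm: bubble sort (with early termination)
Input: [16, 86, 41, 20, 50, 60, 53]
Sorted: [16, 20, 41, 50, 53, 60, 86]

15


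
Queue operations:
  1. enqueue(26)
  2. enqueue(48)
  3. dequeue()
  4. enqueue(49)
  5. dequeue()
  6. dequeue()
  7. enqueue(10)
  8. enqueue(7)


enqueue(26) -> [26]
enqueue(48) -> [26, 48]
dequeue()->26, [48]
enqueue(49) -> [48, 49]
dequeue()->48, [49]
dequeue()->49, []
enqueue(10) -> [10]
enqueue(7) -> [10, 7]

Final queue: [10, 7]


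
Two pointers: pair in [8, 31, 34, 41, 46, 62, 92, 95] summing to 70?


lo=0(8)+hi=7(95)=103
lo=0(8)+hi=6(92)=100
lo=0(8)+hi=5(62)=70

Yes: 8+62=70


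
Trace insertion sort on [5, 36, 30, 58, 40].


Initial: [5, 36, 30, 58, 40]
Insert 36: [5, 36, 30, 58, 40]
Insert 30: [5, 30, 36, 58, 40]
Insert 58: [5, 30, 36, 58, 40]
Insert 40: [5, 30, 36, 40, 58]

Sorted: [5, 30, 36, 40, 58]


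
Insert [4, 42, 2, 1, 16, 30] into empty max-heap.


Insert 4: [4]
Insert 42: [42, 4]
Insert 2: [42, 4, 2]
Insert 1: [42, 4, 2, 1]
Insert 16: [42, 16, 2, 1, 4]
Insert 30: [42, 16, 30, 1, 4, 2]

Final heap: [42, 16, 30, 1, 4, 2]


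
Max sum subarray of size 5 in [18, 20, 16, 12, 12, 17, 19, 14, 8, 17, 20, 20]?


[0:5]: 78
[1:6]: 77
[2:7]: 76
[3:8]: 74
[4:9]: 70
[5:10]: 75
[6:11]: 78
[7:12]: 79

Max: 79 at [7:12]


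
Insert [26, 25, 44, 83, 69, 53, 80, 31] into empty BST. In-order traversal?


Insert 26: root
Insert 25: L from 26
Insert 44: R from 26
Insert 83: R from 26 -> R from 44
Insert 69: R from 26 -> R from 44 -> L from 83
Insert 53: R from 26 -> R from 44 -> L from 83 -> L from 69
Insert 80: R from 26 -> R from 44 -> L from 83 -> R from 69
Insert 31: R from 26 -> L from 44

In-order: [25, 26, 31, 44, 53, 69, 80, 83]


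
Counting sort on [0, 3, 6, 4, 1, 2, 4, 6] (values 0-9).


Input: [0, 3, 6, 4, 1, 2, 4, 6]
Counts: [1, 1, 1, 1, 2, 0, 2, 0, 0, 0]

Sorted: [0, 1, 2, 3, 4, 4, 6, 6]


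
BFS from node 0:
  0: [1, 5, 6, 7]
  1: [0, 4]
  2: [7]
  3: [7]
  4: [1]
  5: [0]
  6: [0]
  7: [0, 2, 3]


Visit 0, enqueue [1, 5, 6, 7]
Visit 1, enqueue [4]
Visit 5, enqueue []
Visit 6, enqueue []
Visit 7, enqueue [2, 3]
Visit 4, enqueue []
Visit 2, enqueue []
Visit 3, enqueue []

BFS order: [0, 1, 5, 6, 7, 4, 2, 3]


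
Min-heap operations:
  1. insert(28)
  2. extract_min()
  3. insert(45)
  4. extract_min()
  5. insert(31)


insert(28) -> [28]
extract_min()->28, []
insert(45) -> [45]
extract_min()->45, []
insert(31) -> [31]

Final heap: [31]


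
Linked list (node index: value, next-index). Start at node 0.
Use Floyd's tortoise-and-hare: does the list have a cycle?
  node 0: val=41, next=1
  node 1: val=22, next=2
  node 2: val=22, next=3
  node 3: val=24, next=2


Floyd's tortoise (slow, +1) and hare (fast, +2):
  init: slow=0, fast=0
  step 1: slow=1, fast=2
  step 2: slow=2, fast=2
  slow == fast at node 2: cycle detected

Cycle: yes


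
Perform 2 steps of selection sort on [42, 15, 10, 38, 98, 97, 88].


Initial: [42, 15, 10, 38, 98, 97, 88]
Step 1: min=10 at 2
  Swap: [10, 15, 42, 38, 98, 97, 88]
Step 2: min=15 at 1
  Swap: [10, 15, 42, 38, 98, 97, 88]

After 2 steps: [10, 15, 42, 38, 98, 97, 88]


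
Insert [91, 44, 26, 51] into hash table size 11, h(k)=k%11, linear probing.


Insert 91: h=3 -> slot 3
Insert 44: h=0 -> slot 0
Insert 26: h=4 -> slot 4
Insert 51: h=7 -> slot 7

Table: [44, None, None, 91, 26, None, None, 51, None, None, None]


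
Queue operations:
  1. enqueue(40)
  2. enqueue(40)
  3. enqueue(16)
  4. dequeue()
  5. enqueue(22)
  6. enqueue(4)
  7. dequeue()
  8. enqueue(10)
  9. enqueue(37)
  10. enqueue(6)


enqueue(40) -> [40]
enqueue(40) -> [40, 40]
enqueue(16) -> [40, 40, 16]
dequeue()->40, [40, 16]
enqueue(22) -> [40, 16, 22]
enqueue(4) -> [40, 16, 22, 4]
dequeue()->40, [16, 22, 4]
enqueue(10) -> [16, 22, 4, 10]
enqueue(37) -> [16, 22, 4, 10, 37]
enqueue(6) -> [16, 22, 4, 10, 37, 6]

Final queue: [16, 22, 4, 10, 37, 6]


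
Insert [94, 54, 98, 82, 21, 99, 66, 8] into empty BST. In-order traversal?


Insert 94: root
Insert 54: L from 94
Insert 98: R from 94
Insert 82: L from 94 -> R from 54
Insert 21: L from 94 -> L from 54
Insert 99: R from 94 -> R from 98
Insert 66: L from 94 -> R from 54 -> L from 82
Insert 8: L from 94 -> L from 54 -> L from 21

In-order: [8, 21, 54, 66, 82, 94, 98, 99]


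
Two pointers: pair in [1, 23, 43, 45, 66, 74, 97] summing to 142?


lo=0(1)+hi=6(97)=98
lo=1(23)+hi=6(97)=120
lo=2(43)+hi=6(97)=140
lo=3(45)+hi=6(97)=142

Yes: 45+97=142


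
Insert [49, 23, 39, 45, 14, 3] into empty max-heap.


Insert 49: [49]
Insert 23: [49, 23]
Insert 39: [49, 23, 39]
Insert 45: [49, 45, 39, 23]
Insert 14: [49, 45, 39, 23, 14]
Insert 3: [49, 45, 39, 23, 14, 3]

Final heap: [49, 45, 39, 23, 14, 3]


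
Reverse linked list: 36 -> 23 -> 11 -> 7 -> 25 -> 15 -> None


Step 1: curr=36, set curr.next=prev(None) | reversed so far: 36
Step 2: curr=23, set curr.next=prev(36) | reversed so far: 23 -> 36
Step 3: curr=11, set curr.next=prev(23) | reversed so far: 11 -> 23 -> 36
Step 4: curr=7, set curr.next=prev(11) | reversed so far: 7 -> 11 -> 23 -> 36
Step 5: curr=25, set curr.next=prev(7) | reversed so far: 25 -> 7 -> 11 -> 23 -> 36
Step 6: curr=15, set curr.next=prev(25) | reversed so far: 15 -> 25 -> 7 -> 11 -> 23 -> 36

15 -> 25 -> 7 -> 11 -> 23 -> 36 -> None


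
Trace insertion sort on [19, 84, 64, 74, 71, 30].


Initial: [19, 84, 64, 74, 71, 30]
Insert 84: [19, 84, 64, 74, 71, 30]
Insert 64: [19, 64, 84, 74, 71, 30]
Insert 74: [19, 64, 74, 84, 71, 30]
Insert 71: [19, 64, 71, 74, 84, 30]
Insert 30: [19, 30, 64, 71, 74, 84]

Sorted: [19, 30, 64, 71, 74, 84]


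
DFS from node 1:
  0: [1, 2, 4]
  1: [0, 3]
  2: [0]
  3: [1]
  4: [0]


Visit 1, push [3, 0]
Visit 0, push [4, 2]
Visit 2, push []
Visit 4, push []
Visit 3, push []

DFS order: [1, 0, 2, 4, 3]


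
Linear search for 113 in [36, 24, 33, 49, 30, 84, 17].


i=0: 36!=113
i=1: 24!=113
i=2: 33!=113
i=3: 49!=113
i=4: 30!=113
i=5: 84!=113
i=6: 17!=113

Not found, 7 comps


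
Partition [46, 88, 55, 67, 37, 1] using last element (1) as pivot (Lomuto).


Pivot: 1
Place pivot at 0: [1, 88, 55, 67, 37, 46]

Partitioned: [1, 88, 55, 67, 37, 46]


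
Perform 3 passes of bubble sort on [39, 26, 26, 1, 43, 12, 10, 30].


Initial: [39, 26, 26, 1, 43, 12, 10, 30]
Pass 1: [26, 26, 1, 39, 12, 10, 30, 43] (6 swaps)
Pass 2: [26, 1, 26, 12, 10, 30, 39, 43] (4 swaps)
Pass 3: [1, 26, 12, 10, 26, 30, 39, 43] (3 swaps)

After 3 passes: [1, 26, 12, 10, 26, 30, 39, 43]


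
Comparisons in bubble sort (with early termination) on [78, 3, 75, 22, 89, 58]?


Algorithm: bubble sort (with early termination)
Input: [78, 3, 75, 22, 89, 58]
Sorted: [3, 22, 58, 75, 78, 89]

14


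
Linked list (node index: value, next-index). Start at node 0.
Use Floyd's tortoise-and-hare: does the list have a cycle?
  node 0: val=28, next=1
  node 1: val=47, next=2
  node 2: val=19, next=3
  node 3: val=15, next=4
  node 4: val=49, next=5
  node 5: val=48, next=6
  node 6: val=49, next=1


Floyd's tortoise (slow, +1) and hare (fast, +2):
  init: slow=0, fast=0
  step 1: slow=1, fast=2
  step 2: slow=2, fast=4
  step 3: slow=3, fast=6
  step 4: slow=4, fast=2
  step 5: slow=5, fast=4
  step 6: slow=6, fast=6
  slow == fast at node 6: cycle detected

Cycle: yes


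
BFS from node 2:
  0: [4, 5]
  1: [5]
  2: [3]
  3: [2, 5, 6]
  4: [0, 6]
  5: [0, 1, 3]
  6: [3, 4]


Visit 2, enqueue [3]
Visit 3, enqueue [5, 6]
Visit 5, enqueue [0, 1]
Visit 6, enqueue [4]
Visit 0, enqueue []
Visit 1, enqueue []
Visit 4, enqueue []

BFS order: [2, 3, 5, 6, 0, 1, 4]


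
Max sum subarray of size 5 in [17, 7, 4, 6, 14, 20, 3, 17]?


[0:5]: 48
[1:6]: 51
[2:7]: 47
[3:8]: 60

Max: 60 at [3:8]


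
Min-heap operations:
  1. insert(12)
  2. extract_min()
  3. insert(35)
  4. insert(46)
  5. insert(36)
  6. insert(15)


insert(12) -> [12]
extract_min()->12, []
insert(35) -> [35]
insert(46) -> [35, 46]
insert(36) -> [35, 46, 36]
insert(15) -> [15, 35, 36, 46]

Final heap: [15, 35, 36, 46]


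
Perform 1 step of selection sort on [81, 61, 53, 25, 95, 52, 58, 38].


Initial: [81, 61, 53, 25, 95, 52, 58, 38]
Step 1: min=25 at 3
  Swap: [25, 61, 53, 81, 95, 52, 58, 38]

After 1 step: [25, 61, 53, 81, 95, 52, 58, 38]


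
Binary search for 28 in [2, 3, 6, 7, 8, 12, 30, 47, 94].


Step 1: lo=0, hi=8, mid=4, val=8
Step 2: lo=5, hi=8, mid=6, val=30
Step 3: lo=5, hi=5, mid=5, val=12

Not found


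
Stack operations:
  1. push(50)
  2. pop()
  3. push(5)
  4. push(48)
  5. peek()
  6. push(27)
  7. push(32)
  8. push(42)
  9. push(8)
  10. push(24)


push(50) -> [50]
pop()->50, []
push(5) -> [5]
push(48) -> [5, 48]
peek()->48
push(27) -> [5, 48, 27]
push(32) -> [5, 48, 27, 32]
push(42) -> [5, 48, 27, 32, 42]
push(8) -> [5, 48, 27, 32, 42, 8]
push(24) -> [5, 48, 27, 32, 42, 8, 24]

Final stack: [5, 48, 27, 32, 42, 8, 24]


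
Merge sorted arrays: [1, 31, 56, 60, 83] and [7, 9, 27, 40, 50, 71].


Take 1 from A
Take 7 from B
Take 9 from B
Take 27 from B
Take 31 from A
Take 40 from B
Take 50 from B
Take 56 from A
Take 60 from A
Take 71 from B

Merged: [1, 7, 9, 27, 31, 40, 50, 56, 60, 71, 83]


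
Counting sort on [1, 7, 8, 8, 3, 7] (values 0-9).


Input: [1, 7, 8, 8, 3, 7]
Counts: [0, 1, 0, 1, 0, 0, 0, 2, 2, 0]

Sorted: [1, 3, 7, 7, 8, 8]


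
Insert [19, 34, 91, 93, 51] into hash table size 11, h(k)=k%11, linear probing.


Insert 19: h=8 -> slot 8
Insert 34: h=1 -> slot 1
Insert 91: h=3 -> slot 3
Insert 93: h=5 -> slot 5
Insert 51: h=7 -> slot 7

Table: [None, 34, None, 91, None, 93, None, 51, 19, None, None]


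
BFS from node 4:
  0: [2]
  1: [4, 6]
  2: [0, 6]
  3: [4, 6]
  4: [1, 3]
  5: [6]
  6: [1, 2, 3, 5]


Visit 4, enqueue [1, 3]
Visit 1, enqueue [6]
Visit 3, enqueue []
Visit 6, enqueue [2, 5]
Visit 2, enqueue [0]
Visit 5, enqueue []
Visit 0, enqueue []

BFS order: [4, 1, 3, 6, 2, 5, 0]


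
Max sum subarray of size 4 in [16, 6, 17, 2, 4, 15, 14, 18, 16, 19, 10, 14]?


[0:4]: 41
[1:5]: 29
[2:6]: 38
[3:7]: 35
[4:8]: 51
[5:9]: 63
[6:10]: 67
[7:11]: 63
[8:12]: 59

Max: 67 at [6:10]


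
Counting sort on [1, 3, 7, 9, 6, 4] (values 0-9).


Input: [1, 3, 7, 9, 6, 4]
Counts: [0, 1, 0, 1, 1, 0, 1, 1, 0, 1]

Sorted: [1, 3, 4, 6, 7, 9]


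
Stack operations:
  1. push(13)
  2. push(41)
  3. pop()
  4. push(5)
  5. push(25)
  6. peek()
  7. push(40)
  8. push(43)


push(13) -> [13]
push(41) -> [13, 41]
pop()->41, [13]
push(5) -> [13, 5]
push(25) -> [13, 5, 25]
peek()->25
push(40) -> [13, 5, 25, 40]
push(43) -> [13, 5, 25, 40, 43]

Final stack: [13, 5, 25, 40, 43]


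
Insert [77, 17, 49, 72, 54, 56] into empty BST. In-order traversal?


Insert 77: root
Insert 17: L from 77
Insert 49: L from 77 -> R from 17
Insert 72: L from 77 -> R from 17 -> R from 49
Insert 54: L from 77 -> R from 17 -> R from 49 -> L from 72
Insert 56: L from 77 -> R from 17 -> R from 49 -> L from 72 -> R from 54

In-order: [17, 49, 54, 56, 72, 77]


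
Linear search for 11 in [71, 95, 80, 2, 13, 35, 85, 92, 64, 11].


i=0: 71!=11
i=1: 95!=11
i=2: 80!=11
i=3: 2!=11
i=4: 13!=11
i=5: 35!=11
i=6: 85!=11
i=7: 92!=11
i=8: 64!=11
i=9: 11==11 found!

Found at 9, 10 comps


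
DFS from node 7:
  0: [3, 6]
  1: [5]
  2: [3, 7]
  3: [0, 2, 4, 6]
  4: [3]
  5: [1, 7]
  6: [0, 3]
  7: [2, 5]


Visit 7, push [5, 2]
Visit 2, push [3]
Visit 3, push [6, 4, 0]
Visit 0, push [6]
Visit 6, push []
Visit 4, push []
Visit 5, push [1]
Visit 1, push []

DFS order: [7, 2, 3, 0, 6, 4, 5, 1]


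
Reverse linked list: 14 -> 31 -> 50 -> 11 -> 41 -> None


Step 1: curr=14, set curr.next=prev(None) | reversed so far: 14
Step 2: curr=31, set curr.next=prev(14) | reversed so far: 31 -> 14
Step 3: curr=50, set curr.next=prev(31) | reversed so far: 50 -> 31 -> 14
Step 4: curr=11, set curr.next=prev(50) | reversed so far: 11 -> 50 -> 31 -> 14
Step 5: curr=41, set curr.next=prev(11) | reversed so far: 41 -> 11 -> 50 -> 31 -> 14

41 -> 11 -> 50 -> 31 -> 14 -> None


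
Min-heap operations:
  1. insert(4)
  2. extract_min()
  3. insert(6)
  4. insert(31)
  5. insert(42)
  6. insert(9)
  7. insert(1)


insert(4) -> [4]
extract_min()->4, []
insert(6) -> [6]
insert(31) -> [6, 31]
insert(42) -> [6, 31, 42]
insert(9) -> [6, 9, 42, 31]
insert(1) -> [1, 6, 42, 31, 9]

Final heap: [1, 6, 42, 31, 9]


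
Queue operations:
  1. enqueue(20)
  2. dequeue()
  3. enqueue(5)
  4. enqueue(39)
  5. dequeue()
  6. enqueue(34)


enqueue(20) -> [20]
dequeue()->20, []
enqueue(5) -> [5]
enqueue(39) -> [5, 39]
dequeue()->5, [39]
enqueue(34) -> [39, 34]

Final queue: [39, 34]


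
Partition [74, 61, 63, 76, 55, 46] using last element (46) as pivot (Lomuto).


Pivot: 46
Place pivot at 0: [46, 61, 63, 76, 55, 74]

Partitioned: [46, 61, 63, 76, 55, 74]


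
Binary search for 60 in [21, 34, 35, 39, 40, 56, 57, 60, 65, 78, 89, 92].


Step 1: lo=0, hi=11, mid=5, val=56
Step 2: lo=6, hi=11, mid=8, val=65
Step 3: lo=6, hi=7, mid=6, val=57
Step 4: lo=7, hi=7, mid=7, val=60

Found at index 7


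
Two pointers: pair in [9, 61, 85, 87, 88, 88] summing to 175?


lo=0(9)+hi=5(88)=97
lo=1(61)+hi=5(88)=149
lo=2(85)+hi=5(88)=173
lo=3(87)+hi=5(88)=175

Yes: 87+88=175


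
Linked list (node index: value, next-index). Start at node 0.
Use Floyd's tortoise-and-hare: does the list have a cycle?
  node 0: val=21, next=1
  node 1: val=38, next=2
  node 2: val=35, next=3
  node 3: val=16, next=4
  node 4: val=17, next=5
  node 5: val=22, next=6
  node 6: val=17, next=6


Floyd's tortoise (slow, +1) and hare (fast, +2):
  init: slow=0, fast=0
  step 1: slow=1, fast=2
  step 2: slow=2, fast=4
  step 3: slow=3, fast=6
  step 4: slow=4, fast=6
  step 5: slow=5, fast=6
  step 6: slow=6, fast=6
  slow == fast at node 6: cycle detected

Cycle: yes


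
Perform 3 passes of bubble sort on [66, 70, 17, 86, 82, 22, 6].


Initial: [66, 70, 17, 86, 82, 22, 6]
Pass 1: [66, 17, 70, 82, 22, 6, 86] (4 swaps)
Pass 2: [17, 66, 70, 22, 6, 82, 86] (3 swaps)
Pass 3: [17, 66, 22, 6, 70, 82, 86] (2 swaps)

After 3 passes: [17, 66, 22, 6, 70, 82, 86]


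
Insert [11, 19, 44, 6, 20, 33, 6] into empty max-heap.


Insert 11: [11]
Insert 19: [19, 11]
Insert 44: [44, 11, 19]
Insert 6: [44, 11, 19, 6]
Insert 20: [44, 20, 19, 6, 11]
Insert 33: [44, 20, 33, 6, 11, 19]
Insert 6: [44, 20, 33, 6, 11, 19, 6]

Final heap: [44, 20, 33, 6, 11, 19, 6]


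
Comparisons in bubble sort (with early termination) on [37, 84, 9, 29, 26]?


Algorithm: bubble sort (with early termination)
Input: [37, 84, 9, 29, 26]
Sorted: [9, 26, 29, 37, 84]

10


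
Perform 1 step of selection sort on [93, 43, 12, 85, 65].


Initial: [93, 43, 12, 85, 65]
Step 1: min=12 at 2
  Swap: [12, 43, 93, 85, 65]

After 1 step: [12, 43, 93, 85, 65]


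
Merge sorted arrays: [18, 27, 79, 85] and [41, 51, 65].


Take 18 from A
Take 27 from A
Take 41 from B
Take 51 from B
Take 65 from B

Merged: [18, 27, 41, 51, 65, 79, 85]


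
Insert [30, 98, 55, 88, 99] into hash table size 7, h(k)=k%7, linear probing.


Insert 30: h=2 -> slot 2
Insert 98: h=0 -> slot 0
Insert 55: h=6 -> slot 6
Insert 88: h=4 -> slot 4
Insert 99: h=1 -> slot 1

Table: [98, 99, 30, None, 88, None, 55]


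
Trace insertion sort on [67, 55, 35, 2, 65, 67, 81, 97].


Initial: [67, 55, 35, 2, 65, 67, 81, 97]
Insert 55: [55, 67, 35, 2, 65, 67, 81, 97]
Insert 35: [35, 55, 67, 2, 65, 67, 81, 97]
Insert 2: [2, 35, 55, 67, 65, 67, 81, 97]
Insert 65: [2, 35, 55, 65, 67, 67, 81, 97]
Insert 67: [2, 35, 55, 65, 67, 67, 81, 97]
Insert 81: [2, 35, 55, 65, 67, 67, 81, 97]
Insert 97: [2, 35, 55, 65, 67, 67, 81, 97]

Sorted: [2, 35, 55, 65, 67, 67, 81, 97]


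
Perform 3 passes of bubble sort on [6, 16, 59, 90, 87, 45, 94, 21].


Initial: [6, 16, 59, 90, 87, 45, 94, 21]
Pass 1: [6, 16, 59, 87, 45, 90, 21, 94] (3 swaps)
Pass 2: [6, 16, 59, 45, 87, 21, 90, 94] (2 swaps)
Pass 3: [6, 16, 45, 59, 21, 87, 90, 94] (2 swaps)

After 3 passes: [6, 16, 45, 59, 21, 87, 90, 94]


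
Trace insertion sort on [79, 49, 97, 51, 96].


Initial: [79, 49, 97, 51, 96]
Insert 49: [49, 79, 97, 51, 96]
Insert 97: [49, 79, 97, 51, 96]
Insert 51: [49, 51, 79, 97, 96]
Insert 96: [49, 51, 79, 96, 97]

Sorted: [49, 51, 79, 96, 97]


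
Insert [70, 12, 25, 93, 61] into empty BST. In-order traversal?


Insert 70: root
Insert 12: L from 70
Insert 25: L from 70 -> R from 12
Insert 93: R from 70
Insert 61: L from 70 -> R from 12 -> R from 25

In-order: [12, 25, 61, 70, 93]


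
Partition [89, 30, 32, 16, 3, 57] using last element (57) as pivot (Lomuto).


Pivot: 57
  30 <= 57: swap -> [30, 89, 32, 16, 3, 57]
  32 <= 57: swap -> [30, 32, 89, 16, 3, 57]
  16 <= 57: swap -> [30, 32, 16, 89, 3, 57]
  3 <= 57: swap -> [30, 32, 16, 3, 89, 57]
Place pivot at 4: [30, 32, 16, 3, 57, 89]

Partitioned: [30, 32, 16, 3, 57, 89]


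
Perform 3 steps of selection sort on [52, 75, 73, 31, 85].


Initial: [52, 75, 73, 31, 85]
Step 1: min=31 at 3
  Swap: [31, 75, 73, 52, 85]
Step 2: min=52 at 3
  Swap: [31, 52, 73, 75, 85]
Step 3: min=73 at 2
  Swap: [31, 52, 73, 75, 85]

After 3 steps: [31, 52, 73, 75, 85]


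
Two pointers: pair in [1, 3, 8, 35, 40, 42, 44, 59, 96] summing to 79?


lo=0(1)+hi=8(96)=97
lo=0(1)+hi=7(59)=60
lo=1(3)+hi=7(59)=62
lo=2(8)+hi=7(59)=67
lo=3(35)+hi=7(59)=94
lo=3(35)+hi=6(44)=79

Yes: 35+44=79


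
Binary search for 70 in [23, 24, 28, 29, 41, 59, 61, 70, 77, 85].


Step 1: lo=0, hi=9, mid=4, val=41
Step 2: lo=5, hi=9, mid=7, val=70

Found at index 7


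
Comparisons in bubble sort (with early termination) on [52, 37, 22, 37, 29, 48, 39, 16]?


Algorithm: bubble sort (with early termination)
Input: [52, 37, 22, 37, 29, 48, 39, 16]
Sorted: [16, 22, 29, 37, 37, 39, 48, 52]

28


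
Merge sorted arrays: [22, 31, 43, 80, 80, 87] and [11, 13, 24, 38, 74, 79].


Take 11 from B
Take 13 from B
Take 22 from A
Take 24 from B
Take 31 from A
Take 38 from B
Take 43 from A
Take 74 from B
Take 79 from B

Merged: [11, 13, 22, 24, 31, 38, 43, 74, 79, 80, 80, 87]


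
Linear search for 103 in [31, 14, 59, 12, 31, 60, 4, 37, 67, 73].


i=0: 31!=103
i=1: 14!=103
i=2: 59!=103
i=3: 12!=103
i=4: 31!=103
i=5: 60!=103
i=6: 4!=103
i=7: 37!=103
i=8: 67!=103
i=9: 73!=103

Not found, 10 comps


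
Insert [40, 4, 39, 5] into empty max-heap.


Insert 40: [40]
Insert 4: [40, 4]
Insert 39: [40, 4, 39]
Insert 5: [40, 5, 39, 4]

Final heap: [40, 5, 39, 4]


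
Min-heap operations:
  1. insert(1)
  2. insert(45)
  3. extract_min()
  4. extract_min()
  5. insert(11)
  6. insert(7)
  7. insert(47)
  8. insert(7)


insert(1) -> [1]
insert(45) -> [1, 45]
extract_min()->1, [45]
extract_min()->45, []
insert(11) -> [11]
insert(7) -> [7, 11]
insert(47) -> [7, 11, 47]
insert(7) -> [7, 7, 47, 11]

Final heap: [7, 7, 47, 11]


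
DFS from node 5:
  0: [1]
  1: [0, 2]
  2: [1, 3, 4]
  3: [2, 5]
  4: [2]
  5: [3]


Visit 5, push [3]
Visit 3, push [2]
Visit 2, push [4, 1]
Visit 1, push [0]
Visit 0, push []
Visit 4, push []

DFS order: [5, 3, 2, 1, 0, 4]


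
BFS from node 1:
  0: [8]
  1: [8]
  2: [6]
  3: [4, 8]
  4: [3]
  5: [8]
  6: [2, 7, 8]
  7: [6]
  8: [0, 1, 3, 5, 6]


Visit 1, enqueue [8]
Visit 8, enqueue [0, 3, 5, 6]
Visit 0, enqueue []
Visit 3, enqueue [4]
Visit 5, enqueue []
Visit 6, enqueue [2, 7]
Visit 4, enqueue []
Visit 2, enqueue []
Visit 7, enqueue []

BFS order: [1, 8, 0, 3, 5, 6, 4, 2, 7]


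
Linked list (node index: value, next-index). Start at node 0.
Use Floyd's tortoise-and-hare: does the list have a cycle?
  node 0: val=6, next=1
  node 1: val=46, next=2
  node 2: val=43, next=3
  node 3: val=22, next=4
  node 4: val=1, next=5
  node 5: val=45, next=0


Floyd's tortoise (slow, +1) and hare (fast, +2):
  init: slow=0, fast=0
  step 1: slow=1, fast=2
  step 2: slow=2, fast=4
  step 3: slow=3, fast=0
  step 4: slow=4, fast=2
  step 5: slow=5, fast=4
  step 6: slow=0, fast=0
  slow == fast at node 0: cycle detected

Cycle: yes


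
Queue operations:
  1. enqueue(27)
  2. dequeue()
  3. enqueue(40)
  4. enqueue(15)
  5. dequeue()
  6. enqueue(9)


enqueue(27) -> [27]
dequeue()->27, []
enqueue(40) -> [40]
enqueue(15) -> [40, 15]
dequeue()->40, [15]
enqueue(9) -> [15, 9]

Final queue: [15, 9]


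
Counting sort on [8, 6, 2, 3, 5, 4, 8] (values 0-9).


Input: [8, 6, 2, 3, 5, 4, 8]
Counts: [0, 0, 1, 1, 1, 1, 1, 0, 2, 0]

Sorted: [2, 3, 4, 5, 6, 8, 8]


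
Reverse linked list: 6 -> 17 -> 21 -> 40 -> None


Step 1: curr=6, set curr.next=prev(None) | reversed so far: 6
Step 2: curr=17, set curr.next=prev(6) | reversed so far: 17 -> 6
Step 3: curr=21, set curr.next=prev(17) | reversed so far: 21 -> 17 -> 6
Step 4: curr=40, set curr.next=prev(21) | reversed so far: 40 -> 21 -> 17 -> 6

40 -> 21 -> 17 -> 6 -> None


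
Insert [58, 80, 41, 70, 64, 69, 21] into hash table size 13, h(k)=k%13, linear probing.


Insert 58: h=6 -> slot 6
Insert 80: h=2 -> slot 2
Insert 41: h=2, 1 probes -> slot 3
Insert 70: h=5 -> slot 5
Insert 64: h=12 -> slot 12
Insert 69: h=4 -> slot 4
Insert 21: h=8 -> slot 8

Table: [None, None, 80, 41, 69, 70, 58, None, 21, None, None, None, 64]


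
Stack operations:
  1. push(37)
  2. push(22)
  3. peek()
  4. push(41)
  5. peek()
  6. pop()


push(37) -> [37]
push(22) -> [37, 22]
peek()->22
push(41) -> [37, 22, 41]
peek()->41
pop()->41, [37, 22]

Final stack: [37, 22]


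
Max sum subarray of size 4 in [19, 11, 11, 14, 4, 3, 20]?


[0:4]: 55
[1:5]: 40
[2:6]: 32
[3:7]: 41

Max: 55 at [0:4]


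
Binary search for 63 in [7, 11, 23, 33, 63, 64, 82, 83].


Step 1: lo=0, hi=7, mid=3, val=33
Step 2: lo=4, hi=7, mid=5, val=64
Step 3: lo=4, hi=4, mid=4, val=63

Found at index 4


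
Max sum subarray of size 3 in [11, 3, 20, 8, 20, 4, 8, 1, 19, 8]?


[0:3]: 34
[1:4]: 31
[2:5]: 48
[3:6]: 32
[4:7]: 32
[5:8]: 13
[6:9]: 28
[7:10]: 28

Max: 48 at [2:5]


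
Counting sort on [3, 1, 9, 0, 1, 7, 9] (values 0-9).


Input: [3, 1, 9, 0, 1, 7, 9]
Counts: [1, 2, 0, 1, 0, 0, 0, 1, 0, 2]

Sorted: [0, 1, 1, 3, 7, 9, 9]


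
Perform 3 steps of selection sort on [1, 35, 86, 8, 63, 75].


Initial: [1, 35, 86, 8, 63, 75]
Step 1: min=1 at 0
  Swap: [1, 35, 86, 8, 63, 75]
Step 2: min=8 at 3
  Swap: [1, 8, 86, 35, 63, 75]
Step 3: min=35 at 3
  Swap: [1, 8, 35, 86, 63, 75]

After 3 steps: [1, 8, 35, 86, 63, 75]


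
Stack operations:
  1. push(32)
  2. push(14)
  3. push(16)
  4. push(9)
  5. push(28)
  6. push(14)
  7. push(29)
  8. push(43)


push(32) -> [32]
push(14) -> [32, 14]
push(16) -> [32, 14, 16]
push(9) -> [32, 14, 16, 9]
push(28) -> [32, 14, 16, 9, 28]
push(14) -> [32, 14, 16, 9, 28, 14]
push(29) -> [32, 14, 16, 9, 28, 14, 29]
push(43) -> [32, 14, 16, 9, 28, 14, 29, 43]

Final stack: [32, 14, 16, 9, 28, 14, 29, 43]


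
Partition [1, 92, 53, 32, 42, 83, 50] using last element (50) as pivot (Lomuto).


Pivot: 50
  1 <= 50: advance i (no swap)
  32 <= 50: swap -> [1, 32, 53, 92, 42, 83, 50]
  42 <= 50: swap -> [1, 32, 42, 92, 53, 83, 50]
Place pivot at 3: [1, 32, 42, 50, 53, 83, 92]

Partitioned: [1, 32, 42, 50, 53, 83, 92]


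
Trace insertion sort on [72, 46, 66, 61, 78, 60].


Initial: [72, 46, 66, 61, 78, 60]
Insert 46: [46, 72, 66, 61, 78, 60]
Insert 66: [46, 66, 72, 61, 78, 60]
Insert 61: [46, 61, 66, 72, 78, 60]
Insert 78: [46, 61, 66, 72, 78, 60]
Insert 60: [46, 60, 61, 66, 72, 78]

Sorted: [46, 60, 61, 66, 72, 78]


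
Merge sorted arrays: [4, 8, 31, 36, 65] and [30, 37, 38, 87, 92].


Take 4 from A
Take 8 from A
Take 30 from B
Take 31 from A
Take 36 from A
Take 37 from B
Take 38 from B
Take 65 from A

Merged: [4, 8, 30, 31, 36, 37, 38, 65, 87, 92]


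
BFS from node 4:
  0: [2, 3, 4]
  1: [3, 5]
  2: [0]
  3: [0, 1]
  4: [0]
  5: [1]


Visit 4, enqueue [0]
Visit 0, enqueue [2, 3]
Visit 2, enqueue []
Visit 3, enqueue [1]
Visit 1, enqueue [5]
Visit 5, enqueue []

BFS order: [4, 0, 2, 3, 1, 5]


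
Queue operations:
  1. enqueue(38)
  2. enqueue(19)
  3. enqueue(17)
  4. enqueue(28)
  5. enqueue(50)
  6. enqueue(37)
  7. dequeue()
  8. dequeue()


enqueue(38) -> [38]
enqueue(19) -> [38, 19]
enqueue(17) -> [38, 19, 17]
enqueue(28) -> [38, 19, 17, 28]
enqueue(50) -> [38, 19, 17, 28, 50]
enqueue(37) -> [38, 19, 17, 28, 50, 37]
dequeue()->38, [19, 17, 28, 50, 37]
dequeue()->19, [17, 28, 50, 37]

Final queue: [17, 28, 50, 37]


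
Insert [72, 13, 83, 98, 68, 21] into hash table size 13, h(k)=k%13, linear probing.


Insert 72: h=7 -> slot 7
Insert 13: h=0 -> slot 0
Insert 83: h=5 -> slot 5
Insert 98: h=7, 1 probes -> slot 8
Insert 68: h=3 -> slot 3
Insert 21: h=8, 1 probes -> slot 9

Table: [13, None, None, 68, None, 83, None, 72, 98, 21, None, None, None]


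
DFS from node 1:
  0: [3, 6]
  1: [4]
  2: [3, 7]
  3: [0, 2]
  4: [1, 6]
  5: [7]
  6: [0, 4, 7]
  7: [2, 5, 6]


Visit 1, push [4]
Visit 4, push [6]
Visit 6, push [7, 0]
Visit 0, push [3]
Visit 3, push [2]
Visit 2, push [7]
Visit 7, push [5]
Visit 5, push []

DFS order: [1, 4, 6, 0, 3, 2, 7, 5]


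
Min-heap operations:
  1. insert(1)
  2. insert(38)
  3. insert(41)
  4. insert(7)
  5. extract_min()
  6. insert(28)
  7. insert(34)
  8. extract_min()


insert(1) -> [1]
insert(38) -> [1, 38]
insert(41) -> [1, 38, 41]
insert(7) -> [1, 7, 41, 38]
extract_min()->1, [7, 38, 41]
insert(28) -> [7, 28, 41, 38]
insert(34) -> [7, 28, 41, 38, 34]
extract_min()->7, [28, 34, 41, 38]

Final heap: [28, 34, 41, 38]


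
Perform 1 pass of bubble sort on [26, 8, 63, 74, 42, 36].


Initial: [26, 8, 63, 74, 42, 36]
Pass 1: [8, 26, 63, 42, 36, 74] (3 swaps)

After 1 pass: [8, 26, 63, 42, 36, 74]


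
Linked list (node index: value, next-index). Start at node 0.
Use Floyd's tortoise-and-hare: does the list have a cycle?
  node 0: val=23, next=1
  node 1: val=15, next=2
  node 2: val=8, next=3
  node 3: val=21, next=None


Floyd's tortoise (slow, +1) and hare (fast, +2):
  init: slow=0, fast=0
  step 1: slow=1, fast=2
  step 2: fast 2->3->None, no cycle

Cycle: no


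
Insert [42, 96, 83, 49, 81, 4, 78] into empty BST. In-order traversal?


Insert 42: root
Insert 96: R from 42
Insert 83: R from 42 -> L from 96
Insert 49: R from 42 -> L from 96 -> L from 83
Insert 81: R from 42 -> L from 96 -> L from 83 -> R from 49
Insert 4: L from 42
Insert 78: R from 42 -> L from 96 -> L from 83 -> R from 49 -> L from 81

In-order: [4, 42, 49, 78, 81, 83, 96]


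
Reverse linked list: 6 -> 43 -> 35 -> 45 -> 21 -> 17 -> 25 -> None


Step 1: curr=6, set curr.next=prev(None) | reversed so far: 6
Step 2: curr=43, set curr.next=prev(6) | reversed so far: 43 -> 6
Step 3: curr=35, set curr.next=prev(43) | reversed so far: 35 -> 43 -> 6
Step 4: curr=45, set curr.next=prev(35) | reversed so far: 45 -> 35 -> 43 -> 6
Step 5: curr=21, set curr.next=prev(45) | reversed so far: 21 -> 45 -> 35 -> 43 -> 6
Step 6: curr=17, set curr.next=prev(21) | reversed so far: 17 -> 21 -> 45 -> 35 -> 43 -> 6
Step 7: curr=25, set curr.next=prev(17) | reversed so far: 25 -> 17 -> 21 -> 45 -> 35 -> 43 -> 6

25 -> 17 -> 21 -> 45 -> 35 -> 43 -> 6 -> None


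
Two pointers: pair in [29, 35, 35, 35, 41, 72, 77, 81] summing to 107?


lo=0(29)+hi=7(81)=110
lo=0(29)+hi=6(77)=106
lo=1(35)+hi=6(77)=112
lo=1(35)+hi=5(72)=107

Yes: 35+72=107


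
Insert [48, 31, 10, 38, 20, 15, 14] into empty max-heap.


Insert 48: [48]
Insert 31: [48, 31]
Insert 10: [48, 31, 10]
Insert 38: [48, 38, 10, 31]
Insert 20: [48, 38, 10, 31, 20]
Insert 15: [48, 38, 15, 31, 20, 10]
Insert 14: [48, 38, 15, 31, 20, 10, 14]

Final heap: [48, 38, 15, 31, 20, 10, 14]


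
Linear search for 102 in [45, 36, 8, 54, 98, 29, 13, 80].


i=0: 45!=102
i=1: 36!=102
i=2: 8!=102
i=3: 54!=102
i=4: 98!=102
i=5: 29!=102
i=6: 13!=102
i=7: 80!=102

Not found, 8 comps


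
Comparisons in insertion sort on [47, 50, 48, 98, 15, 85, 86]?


Algorithm: insertion sort
Input: [47, 50, 48, 98, 15, 85, 86]
Sorted: [15, 47, 48, 50, 85, 86, 98]

12


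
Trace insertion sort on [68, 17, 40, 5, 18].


Initial: [68, 17, 40, 5, 18]
Insert 17: [17, 68, 40, 5, 18]
Insert 40: [17, 40, 68, 5, 18]
Insert 5: [5, 17, 40, 68, 18]
Insert 18: [5, 17, 18, 40, 68]

Sorted: [5, 17, 18, 40, 68]


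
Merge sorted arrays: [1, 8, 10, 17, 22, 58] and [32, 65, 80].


Take 1 from A
Take 8 from A
Take 10 from A
Take 17 from A
Take 22 from A
Take 32 from B
Take 58 from A

Merged: [1, 8, 10, 17, 22, 32, 58, 65, 80]


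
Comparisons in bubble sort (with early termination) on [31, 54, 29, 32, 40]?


Algorithm: bubble sort (with early termination)
Input: [31, 54, 29, 32, 40]
Sorted: [29, 31, 32, 40, 54]

9


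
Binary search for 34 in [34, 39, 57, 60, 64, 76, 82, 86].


Step 1: lo=0, hi=7, mid=3, val=60
Step 2: lo=0, hi=2, mid=1, val=39
Step 3: lo=0, hi=0, mid=0, val=34

Found at index 0


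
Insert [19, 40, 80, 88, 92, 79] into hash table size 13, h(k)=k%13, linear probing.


Insert 19: h=6 -> slot 6
Insert 40: h=1 -> slot 1
Insert 80: h=2 -> slot 2
Insert 88: h=10 -> slot 10
Insert 92: h=1, 2 probes -> slot 3
Insert 79: h=1, 3 probes -> slot 4

Table: [None, 40, 80, 92, 79, None, 19, None, None, None, 88, None, None]


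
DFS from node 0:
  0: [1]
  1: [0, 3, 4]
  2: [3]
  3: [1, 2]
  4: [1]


Visit 0, push [1]
Visit 1, push [4, 3]
Visit 3, push [2]
Visit 2, push []
Visit 4, push []

DFS order: [0, 1, 3, 2, 4]


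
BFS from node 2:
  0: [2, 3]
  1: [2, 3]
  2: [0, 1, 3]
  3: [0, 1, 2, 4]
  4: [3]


Visit 2, enqueue [0, 1, 3]
Visit 0, enqueue []
Visit 1, enqueue []
Visit 3, enqueue [4]
Visit 4, enqueue []

BFS order: [2, 0, 1, 3, 4]


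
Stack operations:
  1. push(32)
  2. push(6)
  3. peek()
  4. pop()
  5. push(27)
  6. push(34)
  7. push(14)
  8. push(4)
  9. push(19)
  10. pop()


push(32) -> [32]
push(6) -> [32, 6]
peek()->6
pop()->6, [32]
push(27) -> [32, 27]
push(34) -> [32, 27, 34]
push(14) -> [32, 27, 34, 14]
push(4) -> [32, 27, 34, 14, 4]
push(19) -> [32, 27, 34, 14, 4, 19]
pop()->19, [32, 27, 34, 14, 4]

Final stack: [32, 27, 34, 14, 4]


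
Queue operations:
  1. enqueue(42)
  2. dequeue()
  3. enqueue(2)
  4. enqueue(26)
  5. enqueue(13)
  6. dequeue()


enqueue(42) -> [42]
dequeue()->42, []
enqueue(2) -> [2]
enqueue(26) -> [2, 26]
enqueue(13) -> [2, 26, 13]
dequeue()->2, [26, 13]

Final queue: [26, 13]


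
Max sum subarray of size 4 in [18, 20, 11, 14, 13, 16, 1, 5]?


[0:4]: 63
[1:5]: 58
[2:6]: 54
[3:7]: 44
[4:8]: 35

Max: 63 at [0:4]


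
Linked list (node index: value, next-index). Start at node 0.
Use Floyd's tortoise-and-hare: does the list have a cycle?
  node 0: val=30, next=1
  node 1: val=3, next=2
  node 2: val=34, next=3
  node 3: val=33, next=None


Floyd's tortoise (slow, +1) and hare (fast, +2):
  init: slow=0, fast=0
  step 1: slow=1, fast=2
  step 2: fast 2->3->None, no cycle

Cycle: no


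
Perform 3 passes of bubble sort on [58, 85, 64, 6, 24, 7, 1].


Initial: [58, 85, 64, 6, 24, 7, 1]
Pass 1: [58, 64, 6, 24, 7, 1, 85] (5 swaps)
Pass 2: [58, 6, 24, 7, 1, 64, 85] (4 swaps)
Pass 3: [6, 24, 7, 1, 58, 64, 85] (4 swaps)

After 3 passes: [6, 24, 7, 1, 58, 64, 85]


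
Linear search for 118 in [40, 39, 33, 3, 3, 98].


i=0: 40!=118
i=1: 39!=118
i=2: 33!=118
i=3: 3!=118
i=4: 3!=118
i=5: 98!=118

Not found, 6 comps


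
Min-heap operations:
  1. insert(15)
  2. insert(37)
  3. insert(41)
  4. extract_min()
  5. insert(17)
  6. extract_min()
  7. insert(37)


insert(15) -> [15]
insert(37) -> [15, 37]
insert(41) -> [15, 37, 41]
extract_min()->15, [37, 41]
insert(17) -> [17, 41, 37]
extract_min()->17, [37, 41]
insert(37) -> [37, 41, 37]

Final heap: [37, 41, 37]


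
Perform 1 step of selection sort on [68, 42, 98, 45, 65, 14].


Initial: [68, 42, 98, 45, 65, 14]
Step 1: min=14 at 5
  Swap: [14, 42, 98, 45, 65, 68]

After 1 step: [14, 42, 98, 45, 65, 68]
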